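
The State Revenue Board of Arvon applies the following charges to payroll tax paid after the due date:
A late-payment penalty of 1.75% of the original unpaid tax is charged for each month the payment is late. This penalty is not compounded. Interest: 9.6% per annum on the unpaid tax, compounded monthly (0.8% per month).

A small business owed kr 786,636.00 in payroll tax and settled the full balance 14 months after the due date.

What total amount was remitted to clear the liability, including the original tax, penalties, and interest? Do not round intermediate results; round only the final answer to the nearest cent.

Late-payment penalty: 14 × 1.75% × kr 786,636.00 = kr 192,725.82
Interest: kr 786,636.00 × ((1 + 0.008)^14 − 1) = kr 786,636.00 × 0.1180145… = kr 92,834.4814…
Total = kr 786,636.00 + kr 192,725.8200 + kr 92,834.4814… = kr 1,072,196.30

kr 1,072,196.30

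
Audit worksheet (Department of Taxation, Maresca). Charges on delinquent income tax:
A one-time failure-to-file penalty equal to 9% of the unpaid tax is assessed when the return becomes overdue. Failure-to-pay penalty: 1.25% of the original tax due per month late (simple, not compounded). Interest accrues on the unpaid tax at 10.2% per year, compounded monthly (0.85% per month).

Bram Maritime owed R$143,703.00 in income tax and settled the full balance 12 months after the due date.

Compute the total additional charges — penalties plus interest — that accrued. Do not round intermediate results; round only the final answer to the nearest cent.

Failure-to-file penalty: 9% × R$143,703.00 = R$12,933.27
Failure-to-pay penalty: 12 × 1.25% × R$143,703.00 = R$21,555.45
Interest: R$143,703.00 × ((1 + 0.0085)^12 − 1) = R$143,703.00 × 0.1069062… = R$15,362.7455…
Penalties + interest = R$34,488.7200 + R$15,362.7455… = R$49,851.47

R$49,851.47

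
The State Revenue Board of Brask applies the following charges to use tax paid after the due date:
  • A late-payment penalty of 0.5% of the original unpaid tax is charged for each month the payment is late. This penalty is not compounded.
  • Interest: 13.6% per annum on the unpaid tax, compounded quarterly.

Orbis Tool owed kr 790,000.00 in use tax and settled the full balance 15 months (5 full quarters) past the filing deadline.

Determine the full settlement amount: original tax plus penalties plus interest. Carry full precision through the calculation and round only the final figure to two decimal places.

Late-payment penalty: 15 × 0.5% × kr 790,000.00 = kr 59,250.00
Interest (13.6%/yr ÷ 4 = 3.4%/quarter): kr 790,000.00 × ((1 + 0.034)^5 − 1) = kr 143,748.2160…
Total = kr 790,000.00 + kr 59,250.0000 + kr 143,748.2160… = kr 992,998.22

kr 992,998.22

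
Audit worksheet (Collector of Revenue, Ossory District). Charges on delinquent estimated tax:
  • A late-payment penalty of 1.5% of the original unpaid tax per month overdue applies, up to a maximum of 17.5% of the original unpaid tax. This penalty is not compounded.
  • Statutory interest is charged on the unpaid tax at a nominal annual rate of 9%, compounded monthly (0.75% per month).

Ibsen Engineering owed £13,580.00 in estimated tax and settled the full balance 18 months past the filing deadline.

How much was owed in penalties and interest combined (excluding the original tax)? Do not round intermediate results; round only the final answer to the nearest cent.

£4,331.48

Penalty (uncapped): 18 × 1.5% × £13,580.00 = £3,666.60; cap = 17.5% × £13,580.00 = £2,376.50 → penalty = £2,376.50
Interest: £13,580.00 × ((1 + 0.0075)^18 − 1) = £13,580.00 × 0.1439604… = £1,954.9821…
Penalties + interest = £2,376.5000 + £1,954.9821… = £4,331.48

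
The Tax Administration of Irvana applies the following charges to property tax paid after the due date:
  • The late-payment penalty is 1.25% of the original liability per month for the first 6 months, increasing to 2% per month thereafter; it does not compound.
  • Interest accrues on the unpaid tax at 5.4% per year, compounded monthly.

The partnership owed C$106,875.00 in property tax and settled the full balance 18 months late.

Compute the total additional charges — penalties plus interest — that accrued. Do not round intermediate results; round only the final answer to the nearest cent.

C$42,661.71

Penalty, months 1–6: 6 × 1.25% × C$106,875.00 = C$8,015.63…
Penalty, months 7–18: 12 × 2% × C$106,875.00 = C$25,650.00
Interest (5.4%/yr ÷ 12 = 0.45%/month): C$106,875.00 × ((1 + 0.0045)^18 − 1) = C$8,996.0833…
Penalties + interest = C$33,665.6250 + C$8,996.0833… = C$42,661.71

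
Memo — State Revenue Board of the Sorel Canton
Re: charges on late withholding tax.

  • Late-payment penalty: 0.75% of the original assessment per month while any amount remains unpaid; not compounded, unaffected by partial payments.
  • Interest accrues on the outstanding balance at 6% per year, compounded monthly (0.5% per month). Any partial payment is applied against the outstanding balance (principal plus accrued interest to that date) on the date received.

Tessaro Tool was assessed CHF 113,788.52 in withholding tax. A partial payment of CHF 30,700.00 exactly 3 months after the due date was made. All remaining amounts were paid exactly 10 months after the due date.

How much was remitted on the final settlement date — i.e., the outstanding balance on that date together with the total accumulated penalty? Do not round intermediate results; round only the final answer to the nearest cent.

CHF 96,351.07

Balance at month 3: CHF 113,788.5200 × (1 + 0.005)^3 = CHF 115,503.8962…
After CHF 30,700.00 payment: CHF 115,503.8962… − CHF 30,700.00 = CHF 84,803.8962…
Balance at month 10: CHF 84,803.8962… × (1 + 0.005)^7 = CHF 87,816.9275…
Penalty: 10 × 0.75% × CHF 113,788.52 = CHF 8,534.14…
Final settlement = outstanding balance + penalty = CHF 87,816.9275… + CHF 8,534.14… = CHF 96,351.07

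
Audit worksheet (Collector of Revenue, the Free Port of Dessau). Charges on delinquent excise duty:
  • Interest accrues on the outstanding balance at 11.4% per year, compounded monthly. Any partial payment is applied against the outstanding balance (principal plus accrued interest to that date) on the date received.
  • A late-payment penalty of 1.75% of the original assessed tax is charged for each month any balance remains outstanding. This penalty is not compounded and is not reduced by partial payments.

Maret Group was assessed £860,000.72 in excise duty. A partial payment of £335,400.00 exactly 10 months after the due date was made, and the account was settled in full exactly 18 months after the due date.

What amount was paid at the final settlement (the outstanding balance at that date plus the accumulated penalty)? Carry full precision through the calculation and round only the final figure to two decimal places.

£928,705.61

Monthly rate = 11.4% ÷ 12 = 0.95%
Balance at month 10: £860,000.7200 × (1 + 0.0095)^10 = £945,283.4354…
After £335,400.00 payment: £945,283.4354… − £335,400.00 = £609,883.4354…
Balance at month 18: £609,883.4354… × (1 + 0.0095)^8 = £657,805.3846…
Penalty: 18 × 1.75% × £860,000.72 = £270,900.23…
Final settlement = outstanding balance + penalty = £657,805.3846… + £270,900.23… = £928,705.61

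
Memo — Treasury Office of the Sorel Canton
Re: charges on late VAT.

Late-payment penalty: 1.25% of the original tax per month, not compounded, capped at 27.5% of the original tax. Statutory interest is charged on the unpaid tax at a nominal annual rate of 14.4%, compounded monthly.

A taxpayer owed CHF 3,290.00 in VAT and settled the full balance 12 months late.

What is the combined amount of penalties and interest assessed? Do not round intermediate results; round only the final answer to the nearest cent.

Penalty: 12 × 1.25% × CHF 3,290.00 = CHF 493.50 (below the 27.5% cap of CHF 904.75)
Interest (14.4%/yr ÷ 12 = 1.2%/month): CHF 3,290.00 × ((1 + 0.012)^12 − 1) = CHF 506.3133…
Penalties + interest = CHF 493.5000 + CHF 506.3133… = CHF 999.81

CHF 999.81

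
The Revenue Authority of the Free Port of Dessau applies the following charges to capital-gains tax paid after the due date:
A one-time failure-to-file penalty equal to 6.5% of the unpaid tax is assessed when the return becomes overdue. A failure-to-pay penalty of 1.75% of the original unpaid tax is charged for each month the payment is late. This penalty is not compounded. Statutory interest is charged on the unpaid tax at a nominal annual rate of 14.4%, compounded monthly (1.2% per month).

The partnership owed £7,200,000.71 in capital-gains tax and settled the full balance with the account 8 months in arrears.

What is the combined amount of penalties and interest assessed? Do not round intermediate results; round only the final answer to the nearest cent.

Failure-to-file penalty: 6.5% × £7,200,000.71 = £468,000.05…
Failure-to-pay penalty = 1.75% × £7,200,000.71 × 8 mo = £1,008,000.10…
Interest: £7,200,000.71 × ((1 + 0.012)^8 − 1) = £7,200,000.71 × 0.1001302… = £720,937.7526…
Penalties + interest = £1,476,000.1456… + £720,937.7526… = £2,196,937.90

£2,196,937.90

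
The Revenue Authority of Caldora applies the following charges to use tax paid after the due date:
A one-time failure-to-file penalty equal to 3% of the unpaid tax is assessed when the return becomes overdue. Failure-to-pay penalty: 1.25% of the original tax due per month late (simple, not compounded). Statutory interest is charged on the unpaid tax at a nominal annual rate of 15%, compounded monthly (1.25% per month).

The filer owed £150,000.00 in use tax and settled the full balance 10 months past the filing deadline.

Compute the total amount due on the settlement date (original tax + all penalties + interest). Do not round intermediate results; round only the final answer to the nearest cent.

Failure-to-file penalty: 3% × £150,000.00 = £4,500.00
Failure-to-pay penalty = 1.25% × £150,000.00 × 10 mo = £18,750.00
Interest: £150,000.00 × ((1 + 0.0125)^10 − 1) = £150,000.00 × 0.1322708… = £19,840.6244…
Total = £150,000.00 + £23,250.0000 + £19,840.6244… = £193,090.62

£193,090.62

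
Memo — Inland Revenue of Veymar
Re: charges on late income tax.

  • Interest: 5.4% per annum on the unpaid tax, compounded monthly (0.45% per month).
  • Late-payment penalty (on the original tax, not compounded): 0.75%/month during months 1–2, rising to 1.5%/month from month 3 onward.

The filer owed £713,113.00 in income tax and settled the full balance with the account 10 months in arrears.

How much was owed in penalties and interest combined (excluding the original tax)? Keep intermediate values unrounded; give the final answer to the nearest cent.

£129,018.02

Penalty, months 1–2: 2 × 0.75% × £713,113.00 = £10,696.70…
Penalty, months 3–10: 8 × 1.5% × £713,113.00 = £85,573.56
Interest: £713,113.00 × ((1 + 0.0045)^10 − 1) = £713,113.00 × 0.0459223… = £32,747.7689…
Penalties + interest = £96,270.2550 + £32,747.7689… = £129,018.02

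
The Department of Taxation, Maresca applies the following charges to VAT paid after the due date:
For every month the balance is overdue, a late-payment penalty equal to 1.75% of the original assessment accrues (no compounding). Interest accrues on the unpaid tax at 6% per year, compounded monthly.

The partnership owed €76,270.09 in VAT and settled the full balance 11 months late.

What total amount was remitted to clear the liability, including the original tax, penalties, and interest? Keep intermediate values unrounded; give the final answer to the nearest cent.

€95,253.40

Late-payment penalty = 1.75% × €76,270.09 × 11 mo = €14,681.99…
Interest (6%/yr ÷ 12 = 0.5%/month): €76,270.09 × ((1 + 0.005)^11 − 1) = €4,301.3152…
Total = €76,270.09 + €14,681.9923… + €4,301.3152… = €95,253.40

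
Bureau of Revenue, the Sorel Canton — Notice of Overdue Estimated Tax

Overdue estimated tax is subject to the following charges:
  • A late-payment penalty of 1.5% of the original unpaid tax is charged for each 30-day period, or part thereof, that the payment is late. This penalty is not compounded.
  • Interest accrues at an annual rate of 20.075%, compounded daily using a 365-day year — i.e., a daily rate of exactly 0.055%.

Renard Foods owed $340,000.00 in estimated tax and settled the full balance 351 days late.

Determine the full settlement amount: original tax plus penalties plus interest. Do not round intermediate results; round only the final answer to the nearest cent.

$473,578.88

Penalty periods: ⌈351/30⌉ = 12; penalty = 12 × 1.5% × $340,000.00 = $61,200.00
Interest: $340,000.00 × ((1 + 0.00055)^351 − 1) = $340,000.00 × 0.21287907… = $72,378.8841…
Total = $340,000.00 + $61,200.0000 + $72,378.8841… = $473,578.88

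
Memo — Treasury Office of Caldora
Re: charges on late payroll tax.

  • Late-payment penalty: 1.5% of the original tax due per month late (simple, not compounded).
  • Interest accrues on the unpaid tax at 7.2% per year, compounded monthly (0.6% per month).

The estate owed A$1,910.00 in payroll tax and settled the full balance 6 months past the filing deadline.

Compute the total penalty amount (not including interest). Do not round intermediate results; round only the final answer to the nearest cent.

Late-payment penalty = 1.5% × A$1,910.00 × 6 mo = A$171.90

A$171.90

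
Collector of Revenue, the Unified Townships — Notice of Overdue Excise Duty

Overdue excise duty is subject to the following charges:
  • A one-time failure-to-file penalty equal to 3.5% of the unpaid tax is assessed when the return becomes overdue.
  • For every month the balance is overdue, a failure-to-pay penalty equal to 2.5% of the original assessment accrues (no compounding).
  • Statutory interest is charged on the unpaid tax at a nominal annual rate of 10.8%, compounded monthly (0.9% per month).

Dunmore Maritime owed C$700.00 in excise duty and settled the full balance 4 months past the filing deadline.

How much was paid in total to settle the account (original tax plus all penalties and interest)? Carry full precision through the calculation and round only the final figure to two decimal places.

Failure-to-file penalty: 3.5% × C$700.00 = C$24.50
Failure-to-pay penalty: 4 × 2.5% × C$700.00 = C$70.00
Interest: C$700.00 × ((1 + 0.009)^4 − 1) = C$700.00 × 0.0364889… = C$25.5422…
Total = C$700.00 + C$94.5000 + C$25.5422… = C$820.04

C$820.04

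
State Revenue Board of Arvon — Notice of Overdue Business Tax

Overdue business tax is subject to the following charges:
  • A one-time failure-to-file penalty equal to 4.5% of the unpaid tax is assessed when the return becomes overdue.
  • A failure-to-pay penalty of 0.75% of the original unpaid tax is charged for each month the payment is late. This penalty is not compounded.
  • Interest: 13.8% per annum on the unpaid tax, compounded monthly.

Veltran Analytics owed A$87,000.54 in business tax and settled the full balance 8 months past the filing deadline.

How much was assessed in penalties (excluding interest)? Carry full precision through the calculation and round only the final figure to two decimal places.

Failure-to-file penalty: 4.5% × A$87,000.54 = A$3,915.02…
Failure-to-pay penalty = 0.75% × A$87,000.54 × 8 mo = A$5,220.03…
Total penalty = A$3,915.02… + A$5,220.03… = A$9,135.06

A$9,135.06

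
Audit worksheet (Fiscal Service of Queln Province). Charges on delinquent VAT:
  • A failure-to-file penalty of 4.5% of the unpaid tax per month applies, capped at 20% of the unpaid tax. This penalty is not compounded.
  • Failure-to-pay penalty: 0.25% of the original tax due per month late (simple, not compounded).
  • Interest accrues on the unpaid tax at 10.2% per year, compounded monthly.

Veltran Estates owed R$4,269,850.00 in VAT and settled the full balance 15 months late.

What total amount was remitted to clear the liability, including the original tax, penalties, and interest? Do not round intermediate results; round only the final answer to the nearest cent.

Failure-to-file: 15 × 4.5% × R$4,269,850.00 = R$2,882,148.75, capped at 20% × R$4,269,850.00 = R$853,970.00
Failure-to-pay penalty = 0.25% × R$4,269,850.00 × 15 mo = R$160,119.38…
Interest (10.2%/yr ÷ 12 = 0.85%/month): R$4,269,850.00 × ((1 + 0.0085)^15 − 1) = R$578,022.1368…
Total = R$4,269,850.00 + R$1,014,089.3750 + R$578,022.1368… = R$5,861,961.51

R$5,861,961.51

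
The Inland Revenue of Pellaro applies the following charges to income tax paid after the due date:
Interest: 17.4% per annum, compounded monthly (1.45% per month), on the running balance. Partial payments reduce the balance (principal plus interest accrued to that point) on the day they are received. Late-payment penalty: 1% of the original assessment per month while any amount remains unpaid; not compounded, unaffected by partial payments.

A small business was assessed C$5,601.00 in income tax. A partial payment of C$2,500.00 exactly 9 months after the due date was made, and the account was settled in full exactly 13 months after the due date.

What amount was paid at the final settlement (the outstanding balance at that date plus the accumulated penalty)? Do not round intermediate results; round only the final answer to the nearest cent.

Balance at month 9: C$5,601.0000 × (1 + 0.0145)^9 = C$6,375.7905…
After C$2,500.00 payment: C$6,375.7905… − C$2,500.00 = C$3,875.7905…
Balance at month 13: C$3,875.7905… × (1 + 0.0145)^4 = C$4,105.5230…
Penalty: 13 × 1% × C$5,601.00 = C$728.13
Final settlement = outstanding balance + penalty = C$4,105.5230… + C$728.13 = C$4,833.65

C$4,833.65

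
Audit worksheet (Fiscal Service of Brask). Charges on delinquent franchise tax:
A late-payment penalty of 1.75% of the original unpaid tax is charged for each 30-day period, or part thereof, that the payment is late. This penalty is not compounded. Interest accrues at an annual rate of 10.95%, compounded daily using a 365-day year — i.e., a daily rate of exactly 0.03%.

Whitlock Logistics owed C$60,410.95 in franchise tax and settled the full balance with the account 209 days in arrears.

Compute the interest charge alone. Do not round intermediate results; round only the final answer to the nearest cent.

C$3,908.43

Interest: C$60,410.95 × ((1 + 0.0003)^209 − 1) = C$60,410.95 × 0.06469737… = C$3,908.4294…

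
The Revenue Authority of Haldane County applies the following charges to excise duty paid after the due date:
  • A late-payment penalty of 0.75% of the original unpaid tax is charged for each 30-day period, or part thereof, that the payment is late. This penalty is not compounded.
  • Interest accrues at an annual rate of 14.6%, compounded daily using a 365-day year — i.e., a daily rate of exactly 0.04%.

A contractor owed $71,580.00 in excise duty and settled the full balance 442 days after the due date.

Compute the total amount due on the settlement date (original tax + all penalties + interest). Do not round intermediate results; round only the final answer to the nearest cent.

$93,472.76

Penalty periods: ⌈442/30⌉ = 15; penalty = 15 × 0.75% × $71,580.00 = $8,052.75
Interest: $71,580.00 × ((1 + 0.0004)^442 − 1) = $71,580.00 × 0.19335020… = $13,840.0076…
Total = $71,580.00 + $8,052.7500 + $13,840.0076… = $93,472.76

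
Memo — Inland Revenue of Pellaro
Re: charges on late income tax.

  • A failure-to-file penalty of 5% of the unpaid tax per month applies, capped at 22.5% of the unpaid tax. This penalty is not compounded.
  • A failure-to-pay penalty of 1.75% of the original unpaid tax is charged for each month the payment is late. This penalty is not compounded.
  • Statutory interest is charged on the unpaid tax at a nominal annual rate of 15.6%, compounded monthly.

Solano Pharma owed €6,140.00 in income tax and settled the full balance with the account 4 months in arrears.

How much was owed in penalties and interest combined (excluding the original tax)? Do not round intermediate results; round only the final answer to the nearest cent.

€1,983.36

Failure-to-file: 4 × 5% × €6,140.00 = €1,228.00 (under the 22.5% cap)
Failure-to-pay penalty = 1.75% × €6,140.00 × 4 mo = €429.80
Interest (15.6%/yr ÷ 12 = 1.3%/month): €6,140.00 × ((1 + 0.013)^4 − 1) = €325.5601…
Penalties + interest = €1,657.8000 + €325.5601… = €1,983.36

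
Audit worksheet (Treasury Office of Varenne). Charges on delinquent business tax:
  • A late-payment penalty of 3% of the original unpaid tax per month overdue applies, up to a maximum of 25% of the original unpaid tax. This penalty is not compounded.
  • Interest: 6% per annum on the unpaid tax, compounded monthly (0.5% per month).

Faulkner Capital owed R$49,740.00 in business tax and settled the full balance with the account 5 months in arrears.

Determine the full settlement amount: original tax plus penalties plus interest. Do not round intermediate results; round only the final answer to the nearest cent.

R$58,457.00

Penalty: 5 × 3% × R$49,740.00 = R$7,461.00 (below the 25% cap of R$12,435.00)
Interest: R$49,740.00 × ((1 + 0.005)^5 − 1) = R$49,740.00 × 0.0252513… = R$1,255.9973…
Total = R$49,740.00 + R$7,461.0000 + R$1,255.9973… = R$58,457.00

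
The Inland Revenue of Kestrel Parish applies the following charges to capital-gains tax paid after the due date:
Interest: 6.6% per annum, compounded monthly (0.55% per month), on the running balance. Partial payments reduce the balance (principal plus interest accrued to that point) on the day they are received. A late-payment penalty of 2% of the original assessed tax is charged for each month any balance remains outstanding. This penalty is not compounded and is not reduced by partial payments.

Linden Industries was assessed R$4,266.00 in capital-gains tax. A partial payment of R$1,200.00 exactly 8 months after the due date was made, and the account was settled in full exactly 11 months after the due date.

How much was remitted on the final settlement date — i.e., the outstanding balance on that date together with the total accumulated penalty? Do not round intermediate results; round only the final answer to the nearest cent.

R$4,249.92

Balance at month 8: R$4,266.0000 × (1 + 0.0055)^8 = R$4,457.3573…
After R$1,200.00 payment: R$4,457.3573… − R$1,200.00 = R$3,257.3573…
Balance at month 11: R$3,257.3573… × (1 + 0.0055)^3 = R$3,311.3999…
Penalty: 11 × 2% × R$4,266.00 = R$938.52
Final settlement = outstanding balance + penalty = R$3,311.3999… + R$938.52 = R$4,249.92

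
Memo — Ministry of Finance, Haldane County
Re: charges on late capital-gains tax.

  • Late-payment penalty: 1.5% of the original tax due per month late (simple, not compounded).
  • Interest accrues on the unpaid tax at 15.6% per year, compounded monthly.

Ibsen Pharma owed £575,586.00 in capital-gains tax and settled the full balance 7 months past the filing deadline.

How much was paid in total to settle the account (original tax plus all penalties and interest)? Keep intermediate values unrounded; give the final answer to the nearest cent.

£690,488.45

Late-payment penalty = 1.5% × £575,586.00 × 7 mo = £60,436.53
Interest (15.6%/yr ÷ 12 = 1.3%/month): £575,586.00 × ((1 + 0.013)^7 − 1) = £54,465.9203…
Total = £575,586.00 + £60,436.5300 + £54,465.9203… = £690,488.45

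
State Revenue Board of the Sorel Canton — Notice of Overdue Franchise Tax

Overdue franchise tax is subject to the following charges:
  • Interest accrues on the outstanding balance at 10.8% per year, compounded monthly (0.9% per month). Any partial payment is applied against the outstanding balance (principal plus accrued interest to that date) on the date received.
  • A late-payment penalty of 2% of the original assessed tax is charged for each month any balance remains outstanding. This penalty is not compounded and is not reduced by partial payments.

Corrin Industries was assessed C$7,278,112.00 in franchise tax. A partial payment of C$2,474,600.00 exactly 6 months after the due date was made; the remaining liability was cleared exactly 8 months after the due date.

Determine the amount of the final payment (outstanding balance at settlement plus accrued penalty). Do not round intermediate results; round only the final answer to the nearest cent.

C$6,464,097.99

Balance at month 6: C$7,278,112.0000 × (1 + 0.009)^6 = C$7,680,079.7878…
After C$2,474,600.00 payment: C$7,680,079.7878… − C$2,474,600.00 = C$5,205,479.7878…
Balance at month 8: C$5,205,479.7878… × (1 + 0.009)^2 = C$5,299,600.0679…
Penalty: 8 × 2% × C$7,278,112.00 = C$1,164,497.92
Final settlement = outstanding balance + penalty = C$5,299,600.0679… + C$1,164,497.92 = C$6,464,097.99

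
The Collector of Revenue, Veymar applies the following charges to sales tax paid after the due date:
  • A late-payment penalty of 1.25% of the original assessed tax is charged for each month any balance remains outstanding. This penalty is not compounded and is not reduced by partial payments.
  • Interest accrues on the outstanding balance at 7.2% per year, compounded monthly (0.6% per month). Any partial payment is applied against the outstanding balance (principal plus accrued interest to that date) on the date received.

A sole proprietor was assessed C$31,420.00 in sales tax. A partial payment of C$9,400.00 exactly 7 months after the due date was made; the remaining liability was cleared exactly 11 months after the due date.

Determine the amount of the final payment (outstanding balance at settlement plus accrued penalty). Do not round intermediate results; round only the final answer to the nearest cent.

C$28,249.68

Balance at month 7: C$31,420.0000 × (1 + 0.006)^7 = C$32,763.6325…
After C$9,400.00 payment: C$32,763.6325… − C$9,400.00 = C$23,363.6325…
Balance at month 11: C$23,363.6325… × (1 + 0.006)^4 = C$23,929.4264…
Penalty: 11 × 1.25% × C$31,420.00 = C$4,320.25
Final settlement = outstanding balance + penalty = C$23,929.4264… + C$4,320.25 = C$28,249.68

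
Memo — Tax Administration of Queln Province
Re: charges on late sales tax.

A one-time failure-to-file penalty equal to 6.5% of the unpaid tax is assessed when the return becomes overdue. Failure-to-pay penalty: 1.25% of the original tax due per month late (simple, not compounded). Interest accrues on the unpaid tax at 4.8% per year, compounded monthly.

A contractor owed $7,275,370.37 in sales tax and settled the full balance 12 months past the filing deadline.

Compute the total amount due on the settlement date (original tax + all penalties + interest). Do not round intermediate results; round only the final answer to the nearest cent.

$9,196,578.93

Failure-to-file penalty: 6.5% × $7,275,370.37 = $472,899.07…
Failure-to-pay penalty = 1.25% × $7,275,370.37 × 12 mo = $1,091,305.56…
Interest (4.8%/yr ÷ 12 = 0.4%/month): $7,275,370.37 × ((1 + 0.004)^12 − 1) = $357,003.9339…
Total = $7,275,370.37 + $1,564,204.6296… + $357,003.9339… = $9,196,578.93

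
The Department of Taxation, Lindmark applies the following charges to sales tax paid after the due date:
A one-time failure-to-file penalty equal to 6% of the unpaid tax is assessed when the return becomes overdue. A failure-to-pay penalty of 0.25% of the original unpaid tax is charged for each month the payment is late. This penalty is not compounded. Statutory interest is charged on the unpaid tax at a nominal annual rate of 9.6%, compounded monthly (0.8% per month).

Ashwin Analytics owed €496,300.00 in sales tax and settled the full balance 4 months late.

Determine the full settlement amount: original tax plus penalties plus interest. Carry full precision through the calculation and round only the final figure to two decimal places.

Failure-to-file penalty: 6% × €496,300.00 = €29,778.00
Failure-to-pay penalty = 0.25% × €496,300.00 × 4 mo = €4,963.00
Interest: €496,300.00 × ((1 + 0.008)^4 − 1) = €496,300.00 × 0.0323861… = €16,073.1977…
Total = €496,300.00 + €34,741.0000 + €16,073.1977… = €547,114.20

€547,114.20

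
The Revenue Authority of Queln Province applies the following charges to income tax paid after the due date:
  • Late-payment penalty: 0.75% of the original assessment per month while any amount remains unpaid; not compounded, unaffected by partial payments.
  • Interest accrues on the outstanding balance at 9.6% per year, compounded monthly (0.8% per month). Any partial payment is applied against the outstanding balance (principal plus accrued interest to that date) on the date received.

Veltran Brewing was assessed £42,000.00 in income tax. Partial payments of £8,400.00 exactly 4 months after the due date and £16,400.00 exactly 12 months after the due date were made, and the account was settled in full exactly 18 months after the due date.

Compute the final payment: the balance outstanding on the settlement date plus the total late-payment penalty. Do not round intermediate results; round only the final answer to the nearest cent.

£27,552.91

Balance at month 4: £42,000.0000 × (1 + 0.008)^4 = £43,360.2142…
After £8,400.00 payment: £43,360.2142… − £8,400.00 = £34,960.2142…
Balance at month 12: £34,960.2142… × (1 + 0.008)^8 = £37,261.3291…
After £16,400.00 payment: £37,261.3291… − £16,400.00 = £20,861.3291…
Balance at month 18: £20,861.3291… × (1 + 0.008)^6 = £21,882.9146…
Penalty: 18 × 0.75% × £42,000.00 = £5,670.00
Final settlement = outstanding balance + penalty = £21,882.9146… + £5,670.00 = £27,552.91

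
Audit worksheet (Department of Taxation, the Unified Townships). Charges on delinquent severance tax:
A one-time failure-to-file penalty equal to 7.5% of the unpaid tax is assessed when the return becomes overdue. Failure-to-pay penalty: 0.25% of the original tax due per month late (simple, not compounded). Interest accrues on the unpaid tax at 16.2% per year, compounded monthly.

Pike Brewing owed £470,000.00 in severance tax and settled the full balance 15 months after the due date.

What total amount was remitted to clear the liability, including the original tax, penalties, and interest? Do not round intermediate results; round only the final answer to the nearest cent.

Failure-to-file penalty: 7.5% × £470,000.00 = £35,250.00
Failure-to-pay penalty: 15 × 0.25% × £470,000.00 = £17,625.00
Interest (16.2%/yr ÷ 12 = 1.35%/month): £470,000.00 × ((1 + 0.0135)^15 − 1) = £104,717.1452…
Total = £470,000.00 + £52,875.0000 + £104,717.1452… = £627,592.15

£627,592.15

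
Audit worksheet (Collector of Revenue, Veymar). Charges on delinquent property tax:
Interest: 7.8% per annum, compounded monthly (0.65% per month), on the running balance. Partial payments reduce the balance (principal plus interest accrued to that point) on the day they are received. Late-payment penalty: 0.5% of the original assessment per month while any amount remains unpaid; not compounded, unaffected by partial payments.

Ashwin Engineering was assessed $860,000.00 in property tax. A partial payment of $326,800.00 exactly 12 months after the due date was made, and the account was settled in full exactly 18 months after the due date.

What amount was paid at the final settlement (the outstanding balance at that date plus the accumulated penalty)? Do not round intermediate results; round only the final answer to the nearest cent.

Balance at month 12: $860,000.0000 × (1 + 0.0065)^12 = $929,530.8369…
After $326,800.00 payment: $929,530.8369… − $326,800.00 = $602,730.8369…
Balance at month 18: $602,730.8369… × (1 + 0.0065)^6 = $626,622.6469…
Penalty: 18 × 0.5% × $860,000.00 = $77,400.00
Final settlement = outstanding balance + penalty = $626,622.6469… + $77,400.00 = $704,022.65

$704,022.65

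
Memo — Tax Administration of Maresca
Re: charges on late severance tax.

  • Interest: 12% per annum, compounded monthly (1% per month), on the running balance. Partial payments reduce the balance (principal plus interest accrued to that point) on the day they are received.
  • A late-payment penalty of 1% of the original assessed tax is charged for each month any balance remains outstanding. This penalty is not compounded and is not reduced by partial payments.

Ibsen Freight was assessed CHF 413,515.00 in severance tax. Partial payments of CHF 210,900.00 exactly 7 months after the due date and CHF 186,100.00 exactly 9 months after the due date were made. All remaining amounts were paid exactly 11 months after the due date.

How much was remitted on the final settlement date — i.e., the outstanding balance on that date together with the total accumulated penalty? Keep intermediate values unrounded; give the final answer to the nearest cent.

CHF 97,528.25

Balance at month 7: CHF 413,515.0000 × (1 + 0.01)^7 = CHF 443,344.0501…
After CHF 210,900.00 payment: CHF 443,344.0501… − CHF 210,900.00 = CHF 232,444.0501…
Balance at month 9: CHF 232,444.0501… × (1 + 0.01)^2 = CHF 237,116.1755…
After CHF 186,100.00 payment: CHF 237,116.1755… − CHF 186,100.00 = CHF 51,016.1755…
Balance at month 11: CHF 51,016.1755… × (1 + 0.01)^2 = CHF 52,041.6007…
Penalty: 11 × 1% × CHF 413,515.00 = CHF 45,486.65
Final settlement = outstanding balance + penalty = CHF 52,041.6007… + CHF 45,486.65 = CHF 97,528.25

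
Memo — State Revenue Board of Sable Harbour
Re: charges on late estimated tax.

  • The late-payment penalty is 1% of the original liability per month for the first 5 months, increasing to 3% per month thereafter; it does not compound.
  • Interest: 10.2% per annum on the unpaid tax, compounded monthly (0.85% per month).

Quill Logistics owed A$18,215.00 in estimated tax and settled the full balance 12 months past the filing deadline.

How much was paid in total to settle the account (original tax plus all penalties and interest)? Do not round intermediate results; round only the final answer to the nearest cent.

Penalty, months 1–5: 5 × 1% × A$18,215.00 = A$910.75
Penalty, months 6–12: 7 × 3% × A$18,215.00 = A$3,825.15
Interest: A$18,215.00 × ((1 + 0.0085)^12 − 1) = A$18,215.00 × 0.1069062… = A$1,947.2969…
Total = A$18,215.00 + A$4,735.9000 + A$1,947.2969… = A$24,898.20

A$24,898.20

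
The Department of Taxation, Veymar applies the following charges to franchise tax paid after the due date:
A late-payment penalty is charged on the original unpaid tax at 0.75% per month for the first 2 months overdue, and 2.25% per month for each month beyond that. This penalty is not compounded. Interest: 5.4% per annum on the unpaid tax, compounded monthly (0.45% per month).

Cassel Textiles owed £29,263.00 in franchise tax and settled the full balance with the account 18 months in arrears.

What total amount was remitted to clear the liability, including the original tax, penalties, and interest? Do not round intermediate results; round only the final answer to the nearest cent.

Penalty, months 1–2: 2 × 0.75% × £29,263.00 = £438.95…
Penalty, months 3–18: 16 × 2.25% × £29,263.00 = £10,534.68
Interest: £29,263.00 × ((1 + 0.0045)^18 − 1) = £29,263.00 × 0.0841739… = £2,463.1802…
Total = £29,263.00 + £10,973.6250 + £2,463.1802… = £42,699.81

£42,699.81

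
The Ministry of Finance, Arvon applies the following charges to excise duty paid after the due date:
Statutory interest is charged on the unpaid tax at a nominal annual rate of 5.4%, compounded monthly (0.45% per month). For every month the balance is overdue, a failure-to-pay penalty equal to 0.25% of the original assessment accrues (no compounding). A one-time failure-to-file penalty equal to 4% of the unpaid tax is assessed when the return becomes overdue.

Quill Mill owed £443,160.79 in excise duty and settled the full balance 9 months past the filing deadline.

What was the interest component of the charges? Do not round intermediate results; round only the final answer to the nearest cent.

Interest: £443,160.79 × ((1 + 0.0045)^9 − 1) = £443,160.79 × 0.0412367… = £18,274.4914…

£18,274.49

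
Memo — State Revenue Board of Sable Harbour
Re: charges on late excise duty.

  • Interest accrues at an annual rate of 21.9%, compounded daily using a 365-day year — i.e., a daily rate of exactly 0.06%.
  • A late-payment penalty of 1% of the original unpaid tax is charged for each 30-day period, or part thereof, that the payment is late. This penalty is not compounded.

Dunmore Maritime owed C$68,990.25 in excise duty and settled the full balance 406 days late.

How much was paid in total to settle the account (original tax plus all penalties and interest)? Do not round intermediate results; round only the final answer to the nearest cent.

C$97,672.30

Penalty periods: ⌈406/30⌉ = 14; penalty = 14 × 1% × C$68,990.25 = C$9,658.64…
Interest: C$68,990.25 × ((1 + 0.0006)^406 − 1) = C$68,990.25 × 0.27574070… = C$19,023.4197…
Total = C$68,990.25 + C$9,658.6350 + C$19,023.4197… = C$97,672.30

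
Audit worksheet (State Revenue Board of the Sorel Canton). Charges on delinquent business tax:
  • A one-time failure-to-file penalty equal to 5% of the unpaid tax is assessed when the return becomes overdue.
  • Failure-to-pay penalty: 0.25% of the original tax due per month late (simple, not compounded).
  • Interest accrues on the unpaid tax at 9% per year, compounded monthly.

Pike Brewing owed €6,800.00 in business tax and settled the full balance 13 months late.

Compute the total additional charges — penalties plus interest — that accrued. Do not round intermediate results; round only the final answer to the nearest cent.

€1,254.67

Failure-to-file penalty: 5% × €6,800.00 = €340.00
Failure-to-pay penalty = 0.25% × €6,800.00 × 13 mo = €221.00
Interest (9%/yr ÷ 12 = 0.75%/month): €6,800.00 × ((1 + 0.0075)^13 − 1) = €693.6711…
Penalties + interest = €561.0000 + €693.6711… = €1,254.67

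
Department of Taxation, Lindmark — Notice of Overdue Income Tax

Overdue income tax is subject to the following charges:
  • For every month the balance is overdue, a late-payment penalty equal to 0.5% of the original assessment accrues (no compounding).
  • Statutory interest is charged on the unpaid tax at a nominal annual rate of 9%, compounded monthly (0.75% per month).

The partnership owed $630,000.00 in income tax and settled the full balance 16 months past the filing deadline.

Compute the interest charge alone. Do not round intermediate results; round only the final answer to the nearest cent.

Interest: $630,000.00 × ((1 + 0.0075)^16 − 1) = $630,000.00 × 0.1269921… = $80,005.0316…

$80,005.03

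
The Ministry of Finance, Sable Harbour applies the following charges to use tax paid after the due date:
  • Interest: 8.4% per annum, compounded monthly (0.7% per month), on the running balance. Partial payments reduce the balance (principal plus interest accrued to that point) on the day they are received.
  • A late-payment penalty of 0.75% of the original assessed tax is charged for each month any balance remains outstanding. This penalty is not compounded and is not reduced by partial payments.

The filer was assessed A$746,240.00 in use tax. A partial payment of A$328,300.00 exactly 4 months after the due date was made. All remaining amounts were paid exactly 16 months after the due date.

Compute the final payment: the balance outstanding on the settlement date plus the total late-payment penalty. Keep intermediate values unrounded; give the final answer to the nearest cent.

A$566,938.14

Balance at month 4: A$746,240.0000 × (1 + 0.007)^4 = A$767,355.1402…
After A$328,300.00 payment: A$767,355.1402… − A$328,300.00 = A$439,055.1402…
Balance at month 16: A$439,055.1402… × (1 + 0.007)^12 = A$477,389.3351…
Penalty: 16 × 0.75% × A$746,240.00 = A$89,548.80
Final settlement = outstanding balance + penalty = A$477,389.3351… + A$89,548.80 = A$566,938.14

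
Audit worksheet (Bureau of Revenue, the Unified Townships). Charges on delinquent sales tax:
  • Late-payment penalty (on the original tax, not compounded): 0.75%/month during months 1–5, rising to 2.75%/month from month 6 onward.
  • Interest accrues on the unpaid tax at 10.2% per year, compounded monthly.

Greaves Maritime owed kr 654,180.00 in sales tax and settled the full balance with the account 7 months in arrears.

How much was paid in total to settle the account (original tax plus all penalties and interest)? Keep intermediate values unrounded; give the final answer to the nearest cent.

Penalty, months 1–5: 5 × 0.75% × kr 654,180.00 = kr 24,531.75
Penalty, months 6–7: 2 × 2.75% × kr 654,180.00 = kr 35,979.90
Interest (10.2%/yr ÷ 12 = 0.85%/month): kr 654,180.00 × ((1 + 0.0085)^7 − 1) = kr 39,930.4459…
Total = kr 654,180.00 + kr 60,511.6500 + kr 39,930.4459… = kr 754,622.10

kr 754,622.10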